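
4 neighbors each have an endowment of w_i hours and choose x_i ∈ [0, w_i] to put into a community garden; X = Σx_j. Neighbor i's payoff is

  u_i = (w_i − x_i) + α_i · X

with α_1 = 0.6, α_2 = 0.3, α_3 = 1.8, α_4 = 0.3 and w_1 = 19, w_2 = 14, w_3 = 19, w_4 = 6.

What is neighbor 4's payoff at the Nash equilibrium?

11.7

∂u_i/∂x_i = α_i − 1, so neighbor i contributes w_i if α_i > 1, else 0.
α_i > 1 for i ∈ {3}; NE contributions (0, 0, 19, 0), X = 19.
u_4 = (6 − 0) + 0.3·19 = 11.7.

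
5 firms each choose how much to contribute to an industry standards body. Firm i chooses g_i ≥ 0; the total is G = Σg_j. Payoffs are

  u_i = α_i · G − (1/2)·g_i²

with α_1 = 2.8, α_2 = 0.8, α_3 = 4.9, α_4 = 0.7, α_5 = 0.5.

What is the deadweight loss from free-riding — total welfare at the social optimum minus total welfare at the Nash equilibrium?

Firm i's FOC: ∂u_i/∂g_i = α_i − g_i = 0, so g_i* = α_i.
NE contributions = (2.8, 0.8, 4.9, 0.7, 0.5); G = 9.7.
W^NE = (Σα)·G − ½Σα_i² = 9.7² − ½·33.23 = 77.475.
Planner sets g_i = Σα_j = 9.7 for every i, so G^SO = 5·9.7 = 48.5.
W^SO = (Σα)·G^SO − ½·5·(Σα)² = (5/2)·9.7² = 235.225.
Deadweight loss = W^SO − W^NE = 157.75.

157.75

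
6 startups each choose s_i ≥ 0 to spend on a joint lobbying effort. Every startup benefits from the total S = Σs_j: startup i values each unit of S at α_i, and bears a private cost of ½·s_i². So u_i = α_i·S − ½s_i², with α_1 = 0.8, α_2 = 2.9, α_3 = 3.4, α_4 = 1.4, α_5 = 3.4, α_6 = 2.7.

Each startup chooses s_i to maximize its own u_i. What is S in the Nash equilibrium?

14.6

Startup i's FOC: ∂u_i/∂s_i = α_i − s_i = 0, so s_i* = α_i.
NE contributions = (0.8, 2.9, 3.4, 1.4, 3.4, 2.7); S = 14.6.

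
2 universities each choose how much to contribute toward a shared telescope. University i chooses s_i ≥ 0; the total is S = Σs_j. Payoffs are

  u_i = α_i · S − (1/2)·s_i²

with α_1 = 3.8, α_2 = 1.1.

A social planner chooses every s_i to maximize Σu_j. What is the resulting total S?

Planner FOC: ∂(Σu_j)/∂s_i = (Σα_j) − s_i = 0, so s_i^SO = Σα_j = 4.9 for every i; S^SO = 9.8.

9.8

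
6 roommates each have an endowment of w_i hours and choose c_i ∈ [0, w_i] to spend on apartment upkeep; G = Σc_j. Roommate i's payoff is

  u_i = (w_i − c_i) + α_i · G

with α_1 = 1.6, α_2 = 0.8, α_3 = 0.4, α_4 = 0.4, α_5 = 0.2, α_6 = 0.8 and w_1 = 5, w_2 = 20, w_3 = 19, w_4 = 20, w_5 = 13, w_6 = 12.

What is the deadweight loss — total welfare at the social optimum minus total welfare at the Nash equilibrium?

268.8

∂u_i/∂c_i = α_i − 1, so roommate i contributes w_i if α_i > 1, else 0.
α_i > 1 for i ∈ {1}; NE contributions (5, 0, 0, 0, 0, 0), G = 5.
W^NE = Σw_i − G^NE + (Σα_i)·G^NE = 89 + 3.2·5 = 105.
Planner: ∂(Σu_j)/∂c_i = Σα_j − 1 = 3.2 > 0, so everyone contributes w_i; G^SO = 89, W^SO = 89 + 3.2·89 = 373.8.
Deadweight loss = 268.8.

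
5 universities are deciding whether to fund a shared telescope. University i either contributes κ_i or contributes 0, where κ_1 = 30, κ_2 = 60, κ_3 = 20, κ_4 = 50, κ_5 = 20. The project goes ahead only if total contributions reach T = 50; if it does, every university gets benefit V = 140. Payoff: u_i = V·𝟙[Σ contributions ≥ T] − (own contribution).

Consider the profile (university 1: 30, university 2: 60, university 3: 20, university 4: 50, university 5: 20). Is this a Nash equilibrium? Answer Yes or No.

Total = 180 ≥ 50: provided.
University 1 (pledges 30, payoff 110): dropping to 0 → total 150, payoff 140. Profitable deviation.

No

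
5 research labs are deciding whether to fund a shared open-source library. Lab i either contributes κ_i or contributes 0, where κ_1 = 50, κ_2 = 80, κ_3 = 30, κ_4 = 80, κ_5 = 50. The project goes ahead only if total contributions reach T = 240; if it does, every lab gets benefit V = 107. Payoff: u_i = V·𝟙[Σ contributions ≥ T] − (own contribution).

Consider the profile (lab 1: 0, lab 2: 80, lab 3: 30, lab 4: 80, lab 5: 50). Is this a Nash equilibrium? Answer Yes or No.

Yes

Total = 240 ≥ 240: provided.
Lab 1 (pledges 0, payoff 107): pledging 50 → total 290, payoff 57. No gain.
Lab 2 (pledges 80, payoff 27): dropping to 0 → total 160, payoff 0. No gain.
Lab 3 (pledges 30, payoff 77): dropping to 0 → total 210, payoff 0. No gain.
Lab 4 (pledges 80, payoff 27): dropping to 0 → total 160, payoff 0. No gain.
Lab 5 (pledges 50, payoff 57): dropping to 0 → total 190, payoff 0. No gain.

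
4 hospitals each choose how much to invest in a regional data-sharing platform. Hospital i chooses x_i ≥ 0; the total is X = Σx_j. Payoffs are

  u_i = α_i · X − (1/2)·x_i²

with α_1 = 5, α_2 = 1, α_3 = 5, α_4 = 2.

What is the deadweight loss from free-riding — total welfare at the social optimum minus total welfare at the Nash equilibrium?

Hospital i's FOC: ∂u_i/∂x_i = α_i − x_i = 0, so x_i* = α_i.
NE contributions = (5, 1, 5, 2); X = 13.
W^NE = (Σα)·X − ½Σα_i² = 13² − ½·55 = 141.5.
Planner sets x_i = Σα_j = 13 for every i, so X^SO = 4·13 = 52.
W^SO = (Σα)·X^SO − ½·4·(Σα)² = (4/2)·13² = 338.
Deadweight loss = W^SO − W^NE = 196.5.

196.5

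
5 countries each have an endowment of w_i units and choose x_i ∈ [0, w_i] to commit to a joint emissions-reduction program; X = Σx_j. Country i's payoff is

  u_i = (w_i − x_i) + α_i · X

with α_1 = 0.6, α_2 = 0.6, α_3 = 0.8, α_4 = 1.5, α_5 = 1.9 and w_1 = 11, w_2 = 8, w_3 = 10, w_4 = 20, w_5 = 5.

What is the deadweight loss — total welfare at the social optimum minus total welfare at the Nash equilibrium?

∂u_i/∂x_i = α_i − 1, so country i contributes w_i if α_i > 1, else 0.
α_i > 1 for i ∈ {4, 5}; NE contributions (0, 0, 0, 20, 5), X = 25.
W^NE = Σw_i − X^NE + (Σα_i)·X^NE = 54 + 4.4·25 = 164.
Planner: ∂(Σu_j)/∂x_i = Σα_j − 1 = 4.4 > 0, so everyone contributes w_i; X^SO = 54, W^SO = 54 + 4.4·54 = 291.6.
Deadweight loss = 127.6.

127.6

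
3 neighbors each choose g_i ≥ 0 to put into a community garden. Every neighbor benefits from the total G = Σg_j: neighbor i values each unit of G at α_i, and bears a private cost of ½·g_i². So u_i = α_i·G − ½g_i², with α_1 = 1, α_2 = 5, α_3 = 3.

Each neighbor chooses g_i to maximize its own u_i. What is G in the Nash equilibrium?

Neighbor i's FOC: ∂u_i/∂g_i = α_i − g_i = 0, so g_i* = α_i.
NE contributions = (1, 5, 3); G = 9.

9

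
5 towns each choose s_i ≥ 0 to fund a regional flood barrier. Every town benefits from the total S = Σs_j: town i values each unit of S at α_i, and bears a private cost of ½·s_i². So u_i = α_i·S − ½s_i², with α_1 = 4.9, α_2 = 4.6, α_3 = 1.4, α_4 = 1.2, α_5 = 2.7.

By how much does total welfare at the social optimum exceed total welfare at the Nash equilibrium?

356.49

Town i's FOC: ∂u_i/∂s_i = α_i − s_i = 0, so s_i* = α_i.
NE contributions = (4.9, 4.6, 1.4, 1.2, 2.7); S = 14.8.
W^NE = (Σα)·S − ½Σα_i² = 14.8² − ½·55.86 = 191.11.
Planner sets s_i = Σα_j = 14.8 for every i, so S^SO = 5·14.8 = 74.
W^SO = (Σα)·S^SO − ½·5·(Σα)² = (5/2)·14.8² = 547.6.
Deadweight loss = W^SO − W^NE = 356.49.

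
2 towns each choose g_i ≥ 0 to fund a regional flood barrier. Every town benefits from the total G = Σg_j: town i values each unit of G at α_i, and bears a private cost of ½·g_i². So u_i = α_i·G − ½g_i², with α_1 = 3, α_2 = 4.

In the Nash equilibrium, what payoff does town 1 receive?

16.5

Town i's FOC: ∂u_i/∂g_i = α_i − g_i = 0, so g_i* = α_i.
NE contributions = (3, 4); G = 7.
u_1 = α_1·G − ½·(g_1)² = 3·7 − ½·3² = 16.5.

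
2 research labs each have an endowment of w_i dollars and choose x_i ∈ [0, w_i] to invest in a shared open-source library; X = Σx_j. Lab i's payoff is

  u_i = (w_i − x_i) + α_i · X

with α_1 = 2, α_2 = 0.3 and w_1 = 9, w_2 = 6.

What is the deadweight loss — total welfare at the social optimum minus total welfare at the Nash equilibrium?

7.8

∂u_i/∂x_i = α_i − 1, so lab i contributes w_i if α_i > 1, else 0.
α_i > 1 for i ∈ {1}; NE contributions (9, 0), X = 9.
W^NE = Σw_i − X^NE + (Σα_i)·X^NE = 15 + 1.3·9 = 26.7.
Planner: ∂(Σu_j)/∂x_i = Σα_j − 1 = 1.3 > 0, so everyone contributes w_i; X^SO = 15, W^SO = 15 + 1.3·15 = 34.5.
Deadweight loss = 7.8.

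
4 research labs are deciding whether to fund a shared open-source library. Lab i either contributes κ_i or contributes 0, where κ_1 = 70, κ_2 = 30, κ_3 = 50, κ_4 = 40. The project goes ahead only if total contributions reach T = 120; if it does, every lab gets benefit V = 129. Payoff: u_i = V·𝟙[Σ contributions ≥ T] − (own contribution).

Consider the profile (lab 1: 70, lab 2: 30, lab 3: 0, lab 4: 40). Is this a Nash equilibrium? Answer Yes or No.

Yes

Total = 140 ≥ 120: provided.
Lab 1 (pledges 70, payoff 59): dropping to 0 → total 70, payoff 0. No gain.
Lab 2 (pledges 30, payoff 99): dropping to 0 → total 110, payoff 0. No gain.
Lab 3 (pledges 0, payoff 129): pledging 50 → total 190, payoff 79. No gain.
Lab 4 (pledges 40, payoff 89): dropping to 0 → total 100, payoff 0. No gain.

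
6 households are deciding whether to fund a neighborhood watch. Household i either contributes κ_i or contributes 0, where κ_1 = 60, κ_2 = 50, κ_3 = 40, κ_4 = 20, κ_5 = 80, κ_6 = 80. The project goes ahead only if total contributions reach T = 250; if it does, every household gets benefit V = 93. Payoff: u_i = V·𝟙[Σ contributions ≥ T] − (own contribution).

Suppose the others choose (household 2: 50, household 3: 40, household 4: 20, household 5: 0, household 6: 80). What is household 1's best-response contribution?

60

Others' total = 190. Contributing 60 brings total to 250 ≥ 250: gain V − κ_1 = 33.
Best response: 60.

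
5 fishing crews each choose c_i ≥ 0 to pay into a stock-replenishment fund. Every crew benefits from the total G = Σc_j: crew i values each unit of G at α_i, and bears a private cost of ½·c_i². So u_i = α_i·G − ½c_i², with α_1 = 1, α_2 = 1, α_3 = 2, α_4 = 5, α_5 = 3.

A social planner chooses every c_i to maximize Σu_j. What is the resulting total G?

Planner FOC: ∂(Σu_j)/∂c_i = (Σα_j) − c_i = 0, so c_i^SO = Σα_j = 12 for every i; G^SO = 60.

60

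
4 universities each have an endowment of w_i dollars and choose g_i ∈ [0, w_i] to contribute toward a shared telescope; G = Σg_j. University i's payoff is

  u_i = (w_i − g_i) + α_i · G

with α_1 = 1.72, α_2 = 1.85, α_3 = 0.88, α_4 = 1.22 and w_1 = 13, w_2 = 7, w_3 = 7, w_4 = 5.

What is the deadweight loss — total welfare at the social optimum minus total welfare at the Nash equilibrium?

32.69

∂u_i/∂g_i = α_i − 1, so university i contributes w_i if α_i > 1, else 0.
α_i > 1 for i ∈ {1, 2, 4}; NE contributions (13, 7, 0, 5), G = 25.
W^NE = Σw_i − G^NE + (Σα_i)·G^NE = 32 + 4.67·25 = 148.75.
Planner: ∂(Σu_j)/∂g_i = Σα_j − 1 = 4.67 > 0, so everyone contributes w_i; G^SO = 32, W^SO = 32 + 4.67·32 = 181.44.
Deadweight loss = 32.69.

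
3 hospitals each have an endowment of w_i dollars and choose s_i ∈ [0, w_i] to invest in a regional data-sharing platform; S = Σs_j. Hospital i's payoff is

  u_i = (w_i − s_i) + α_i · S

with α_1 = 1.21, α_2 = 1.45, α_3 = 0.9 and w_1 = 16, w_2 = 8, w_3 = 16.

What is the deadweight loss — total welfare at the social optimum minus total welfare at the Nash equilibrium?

∂u_i/∂s_i = α_i − 1, so hospital i contributes w_i if α_i > 1, else 0.
α_i > 1 for i ∈ {1, 2}; NE contributions (16, 8, 0), S = 24.
W^NE = Σw_i − S^NE + (Σα_i)·S^NE = 40 + 2.56·24 = 101.44.
Planner: ∂(Σu_j)/∂s_i = Σα_j − 1 = 2.56 > 0, so everyone contributes w_i; S^SO = 40, W^SO = 40 + 2.56·40 = 142.4.
Deadweight loss = 40.96.

40.96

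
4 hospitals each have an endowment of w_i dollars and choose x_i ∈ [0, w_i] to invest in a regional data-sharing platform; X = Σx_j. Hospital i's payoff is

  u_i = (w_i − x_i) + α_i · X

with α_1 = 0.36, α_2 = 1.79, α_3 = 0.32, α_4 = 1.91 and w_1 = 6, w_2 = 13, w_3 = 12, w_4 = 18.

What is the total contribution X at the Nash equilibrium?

∂u_i/∂x_i = α_i − 1, so hospital i contributes w_i if α_i > 1, else 0.
α_i > 1 for i ∈ {2, 4}; NE contributions (0, 13, 0, 18), X = 31.

31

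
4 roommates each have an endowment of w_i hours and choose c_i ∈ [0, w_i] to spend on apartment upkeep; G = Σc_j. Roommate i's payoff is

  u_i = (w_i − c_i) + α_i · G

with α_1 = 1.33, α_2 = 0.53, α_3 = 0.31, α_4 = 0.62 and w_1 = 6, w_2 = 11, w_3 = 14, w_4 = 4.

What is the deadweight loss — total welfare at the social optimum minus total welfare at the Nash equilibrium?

∂u_i/∂c_i = α_i − 1, so roommate i contributes w_i if α_i > 1, else 0.
α_i > 1 for i ∈ {1}; NE contributions (6, 0, 0, 0), G = 6.
W^NE = Σw_i − G^NE + (Σα_i)·G^NE = 35 + 1.79·6 = 45.74.
Planner: ∂(Σu_j)/∂c_i = Σα_j − 1 = 1.79 > 0, so everyone contributes w_i; G^SO = 35, W^SO = 35 + 1.79·35 = 97.65.
Deadweight loss = 51.91.

51.91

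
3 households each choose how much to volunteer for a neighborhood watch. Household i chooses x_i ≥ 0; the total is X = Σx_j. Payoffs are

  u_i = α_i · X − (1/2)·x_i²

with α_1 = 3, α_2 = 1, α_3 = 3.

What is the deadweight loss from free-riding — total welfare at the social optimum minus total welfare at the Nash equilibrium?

Household i's FOC: ∂u_i/∂x_i = α_i − x_i = 0, so x_i* = α_i.
NE contributions = (3, 1, 3); X = 7.
W^NE = (Σα)·X − ½Σα_i² = 7² − ½·19 = 39.5.
Planner sets x_i = Σα_j = 7 for every i, so X^SO = 3·7 = 21.
W^SO = (Σα)·X^SO − ½·3·(Σα)² = (3/2)·7² = 73.5.
Deadweight loss = W^SO − W^NE = 34.

34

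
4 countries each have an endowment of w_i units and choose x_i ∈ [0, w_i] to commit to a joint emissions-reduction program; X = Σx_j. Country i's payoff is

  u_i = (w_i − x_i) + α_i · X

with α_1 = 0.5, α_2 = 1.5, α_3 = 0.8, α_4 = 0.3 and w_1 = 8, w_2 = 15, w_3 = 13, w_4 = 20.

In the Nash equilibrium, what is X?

∂u_i/∂x_i = α_i − 1, so country i contributes w_i if α_i > 1, else 0.
α_i > 1 for i ∈ {2}; NE contributions (0, 15, 0, 0), X = 15.

15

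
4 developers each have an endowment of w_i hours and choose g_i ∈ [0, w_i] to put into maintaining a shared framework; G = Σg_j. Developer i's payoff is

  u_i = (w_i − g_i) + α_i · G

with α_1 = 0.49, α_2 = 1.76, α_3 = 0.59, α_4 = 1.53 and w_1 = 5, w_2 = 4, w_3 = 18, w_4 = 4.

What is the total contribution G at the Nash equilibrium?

∂u_i/∂g_i = α_i − 1, so developer i contributes w_i if α_i > 1, else 0.
α_i > 1 for i ∈ {2, 4}; NE contributions (0, 4, 0, 4), G = 8.

8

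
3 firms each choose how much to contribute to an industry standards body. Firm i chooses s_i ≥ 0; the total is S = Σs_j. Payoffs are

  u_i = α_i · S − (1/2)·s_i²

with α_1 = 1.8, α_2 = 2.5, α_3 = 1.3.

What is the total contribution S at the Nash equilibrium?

5.6

Firm i's FOC: ∂u_i/∂s_i = α_i − s_i = 0, so s_i* = α_i.
NE contributions = (1.8, 2.5, 1.3); S = 5.6.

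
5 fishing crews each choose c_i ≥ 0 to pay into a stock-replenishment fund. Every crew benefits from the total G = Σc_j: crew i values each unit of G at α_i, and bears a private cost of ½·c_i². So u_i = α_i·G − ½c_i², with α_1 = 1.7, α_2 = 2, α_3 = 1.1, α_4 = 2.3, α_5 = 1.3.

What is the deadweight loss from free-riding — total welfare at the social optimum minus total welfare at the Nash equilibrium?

Crew i's FOC: ∂u_i/∂c_i = α_i − c_i = 0, so c_i* = α_i.
NE contributions = (1.7, 2, 1.1, 2.3, 1.3); G = 8.4.
W^NE = (Σα)·G − ½Σα_i² = 8.4² − ½·15.08 = 63.02.
Planner sets c_i = Σα_j = 8.4 for every i, so G^SO = 5·8.4 = 42.
W^SO = (Σα)·G^SO − ½·5·(Σα)² = (5/2)·8.4² = 176.4.
Deadweight loss = W^SO − W^NE = 113.38.

113.38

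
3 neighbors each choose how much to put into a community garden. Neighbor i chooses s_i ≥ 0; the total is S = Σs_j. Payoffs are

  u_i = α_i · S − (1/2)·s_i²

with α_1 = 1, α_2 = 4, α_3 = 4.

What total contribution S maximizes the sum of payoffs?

27

Planner FOC: ∂(Σu_j)/∂s_i = (Σα_j) − s_i = 0, so s_i^SO = Σα_j = 9 for every i; S^SO = 27.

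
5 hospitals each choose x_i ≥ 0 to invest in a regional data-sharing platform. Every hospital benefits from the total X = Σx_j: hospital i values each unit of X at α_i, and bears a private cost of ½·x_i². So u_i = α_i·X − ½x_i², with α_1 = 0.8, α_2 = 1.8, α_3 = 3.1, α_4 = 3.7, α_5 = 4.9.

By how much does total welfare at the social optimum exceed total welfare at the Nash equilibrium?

332.33

Hospital i's FOC: ∂u_i/∂x_i = α_i − x_i = 0, so x_i* = α_i.
NE contributions = (0.8, 1.8, 3.1, 3.7, 4.9); X = 14.3.
W^NE = (Σα)·X − ½Σα_i² = 14.3² − ½·51.19 = 178.895.
Planner sets x_i = Σα_j = 14.3 for every i, so X^SO = 5·14.3 = 71.5.
W^SO = (Σα)·X^SO − ½·5·(Σα)² = (5/2)·14.3² = 511.225.
Deadweight loss = W^SO − W^NE = 332.33.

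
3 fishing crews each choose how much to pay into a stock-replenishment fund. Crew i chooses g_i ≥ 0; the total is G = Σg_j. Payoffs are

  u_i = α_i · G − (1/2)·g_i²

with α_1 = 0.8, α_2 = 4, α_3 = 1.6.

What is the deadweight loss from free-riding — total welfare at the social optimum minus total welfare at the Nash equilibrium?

30.08

Crew i's FOC: ∂u_i/∂g_i = α_i − g_i = 0, so g_i* = α_i.
NE contributions = (0.8, 4, 1.6); G = 6.4.
W^NE = (Σα)·G − ½Σα_i² = 6.4² − ½·19.2 = 31.36.
Planner sets g_i = Σα_j = 6.4 for every i, so G^SO = 3·6.4 = 19.2.
W^SO = (Σα)·G^SO − ½·3·(Σα)² = (3/2)·6.4² = 61.44.
Deadweight loss = W^SO − W^NE = 30.08.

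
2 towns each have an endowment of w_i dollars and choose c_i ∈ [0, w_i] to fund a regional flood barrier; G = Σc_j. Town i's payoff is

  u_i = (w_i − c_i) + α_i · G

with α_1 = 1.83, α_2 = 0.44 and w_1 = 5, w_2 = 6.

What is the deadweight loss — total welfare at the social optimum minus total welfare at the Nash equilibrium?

∂u_i/∂c_i = α_i − 1, so town i contributes w_i if α_i > 1, else 0.
α_i > 1 for i ∈ {1}; NE contributions (5, 0), G = 5.
W^NE = Σw_i − G^NE + (Σα_i)·G^NE = 11 + 1.27·5 = 17.35.
Planner: ∂(Σu_j)/∂c_i = Σα_j − 1 = 1.27 > 0, so everyone contributes w_i; G^SO = 11, W^SO = 11 + 1.27·11 = 24.97.
Deadweight loss = 7.62.

7.62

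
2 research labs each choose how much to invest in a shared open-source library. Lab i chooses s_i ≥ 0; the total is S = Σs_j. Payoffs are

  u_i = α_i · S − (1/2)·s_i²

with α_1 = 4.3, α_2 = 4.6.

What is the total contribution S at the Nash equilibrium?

Lab i's FOC: ∂u_i/∂s_i = α_i − s_i = 0, so s_i* = α_i.
NE contributions = (4.3, 4.6); S = 8.9.

8.9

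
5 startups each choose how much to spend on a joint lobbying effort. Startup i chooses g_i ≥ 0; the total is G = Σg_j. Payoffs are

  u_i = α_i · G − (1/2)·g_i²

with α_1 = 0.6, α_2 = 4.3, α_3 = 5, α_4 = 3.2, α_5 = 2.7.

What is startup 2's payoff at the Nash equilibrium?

Startup i's FOC: ∂u_i/∂g_i = α_i − g_i = 0, so g_i* = α_i.
NE contributions = (0.6, 4.3, 5, 3.2, 2.7); G = 15.8.
u_2 = α_2·G − ½·(g_2)² = 4.3·15.8 − ½·4.3² = 58.695.

58.695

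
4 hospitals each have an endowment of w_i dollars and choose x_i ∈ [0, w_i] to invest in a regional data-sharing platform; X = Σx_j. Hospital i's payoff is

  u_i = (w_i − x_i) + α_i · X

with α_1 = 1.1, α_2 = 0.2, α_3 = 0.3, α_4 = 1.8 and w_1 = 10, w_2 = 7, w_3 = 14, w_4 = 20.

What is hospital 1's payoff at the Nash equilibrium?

33

∂u_i/∂x_i = α_i − 1, so hospital i contributes w_i if α_i > 1, else 0.
α_i > 1 for i ∈ {1, 4}; NE contributions (10, 0, 0, 20), X = 30.
u_1 = (10 − 10) + 1.1·30 = 33.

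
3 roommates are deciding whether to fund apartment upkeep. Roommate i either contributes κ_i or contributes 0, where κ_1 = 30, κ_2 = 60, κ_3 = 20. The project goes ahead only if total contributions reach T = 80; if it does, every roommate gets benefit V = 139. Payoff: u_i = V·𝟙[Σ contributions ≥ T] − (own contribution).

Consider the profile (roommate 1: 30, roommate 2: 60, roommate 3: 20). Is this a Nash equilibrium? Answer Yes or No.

No

Total = 110 ≥ 80: provided.
Roommate 1 (pledges 30, payoff 109): dropping to 0 → total 80, payoff 139. Profitable deviation.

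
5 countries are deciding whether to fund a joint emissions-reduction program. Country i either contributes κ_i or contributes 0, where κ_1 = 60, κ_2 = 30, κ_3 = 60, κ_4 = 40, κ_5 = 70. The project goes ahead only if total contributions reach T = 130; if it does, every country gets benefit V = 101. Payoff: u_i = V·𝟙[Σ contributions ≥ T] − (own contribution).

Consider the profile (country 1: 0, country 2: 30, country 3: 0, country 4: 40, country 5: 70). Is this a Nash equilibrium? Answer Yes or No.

Total = 140 ≥ 130: provided.
Country 1 (pledges 0, payoff 101): pledging 60 → total 200, payoff 41. No gain.
Country 2 (pledges 30, payoff 71): dropping to 0 → total 110, payoff 0. No gain.
Country 3 (pledges 0, payoff 101): pledging 60 → total 200, payoff 41. No gain.
Country 4 (pledges 40, payoff 61): dropping to 0 → total 100, payoff 0. No gain.
Country 5 (pledges 70, payoff 31): dropping to 0 → total 70, payoff 0. No gain.

Yes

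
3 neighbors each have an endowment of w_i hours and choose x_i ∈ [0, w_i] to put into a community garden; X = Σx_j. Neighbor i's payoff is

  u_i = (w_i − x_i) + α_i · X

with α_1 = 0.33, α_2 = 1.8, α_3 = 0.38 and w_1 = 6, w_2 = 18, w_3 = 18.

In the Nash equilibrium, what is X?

∂u_i/∂x_i = α_i − 1, so neighbor i contributes w_i if α_i > 1, else 0.
α_i > 1 for i ∈ {2}; NE contributions (0, 18, 0), X = 18.

18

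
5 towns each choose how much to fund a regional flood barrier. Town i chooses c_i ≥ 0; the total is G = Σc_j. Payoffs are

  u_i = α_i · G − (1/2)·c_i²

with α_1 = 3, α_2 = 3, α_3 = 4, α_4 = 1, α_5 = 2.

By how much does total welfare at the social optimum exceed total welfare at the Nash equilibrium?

273

Town i's FOC: ∂u_i/∂c_i = α_i − c_i = 0, so c_i* = α_i.
NE contributions = (3, 3, 4, 1, 2); G = 13.
W^NE = (Σα)·G − ½Σα_i² = 13² − ½·39 = 149.5.
Planner sets c_i = Σα_j = 13 for every i, so G^SO = 5·13 = 65.
W^SO = (Σα)·G^SO − ½·5·(Σα)² = (5/2)·13² = 422.5.
Deadweight loss = W^SO − W^NE = 273.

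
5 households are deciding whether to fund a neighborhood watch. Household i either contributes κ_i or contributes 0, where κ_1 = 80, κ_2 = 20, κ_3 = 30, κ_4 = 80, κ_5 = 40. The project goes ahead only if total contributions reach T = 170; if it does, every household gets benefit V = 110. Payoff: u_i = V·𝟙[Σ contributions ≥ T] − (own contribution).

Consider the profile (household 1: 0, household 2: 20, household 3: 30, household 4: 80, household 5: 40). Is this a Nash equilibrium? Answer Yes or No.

Total = 170 ≥ 170: provided.
Household 1 (pledges 0, payoff 110): pledging 80 → total 250, payoff 30. No gain.
Household 2 (pledges 20, payoff 90): dropping to 0 → total 150, payoff 0. No gain.
Household 3 (pledges 30, payoff 80): dropping to 0 → total 140, payoff 0. No gain.
Household 4 (pledges 80, payoff 30): dropping to 0 → total 90, payoff 0. No gain.
Household 5 (pledges 40, payoff 70): dropping to 0 → total 130, payoff 0. No gain.

Yes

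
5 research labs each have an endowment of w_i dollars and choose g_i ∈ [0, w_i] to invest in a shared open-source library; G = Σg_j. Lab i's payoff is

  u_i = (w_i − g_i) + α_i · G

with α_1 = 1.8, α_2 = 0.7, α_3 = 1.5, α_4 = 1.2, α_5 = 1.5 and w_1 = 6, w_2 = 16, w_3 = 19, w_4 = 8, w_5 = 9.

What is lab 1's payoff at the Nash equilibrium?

75.6

∂u_i/∂g_i = α_i − 1, so lab i contributes w_i if α_i > 1, else 0.
α_i > 1 for i ∈ {1, 3, 4, 5}; NE contributions (6, 0, 19, 8, 9), G = 42.
u_1 = (6 − 6) + 1.8·42 = 75.6.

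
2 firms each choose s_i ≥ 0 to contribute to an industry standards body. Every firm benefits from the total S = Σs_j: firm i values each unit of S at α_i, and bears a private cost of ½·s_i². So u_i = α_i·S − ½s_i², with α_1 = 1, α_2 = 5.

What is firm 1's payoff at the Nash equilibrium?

5.5

Firm i's FOC: ∂u_i/∂s_i = α_i − s_i = 0, so s_i* = α_i.
NE contributions = (1, 5); S = 6.
u_1 = α_1·S − ½·(s_1)² = 1·6 − ½·1² = 5.5.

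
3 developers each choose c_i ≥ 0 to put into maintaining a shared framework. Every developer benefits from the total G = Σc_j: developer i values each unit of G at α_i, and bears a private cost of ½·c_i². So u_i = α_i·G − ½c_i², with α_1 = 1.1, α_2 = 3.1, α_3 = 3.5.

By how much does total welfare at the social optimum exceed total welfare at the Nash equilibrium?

41.18

Developer i's FOC: ∂u_i/∂c_i = α_i − c_i = 0, so c_i* = α_i.
NE contributions = (1.1, 3.1, 3.5); G = 7.7.
W^NE = (Σα)·G − ½Σα_i² = 7.7² − ½·23.07 = 47.755.
Planner sets c_i = Σα_j = 7.7 for every i, so G^SO = 3·7.7 = 23.1.
W^SO = (Σα)·G^SO − ½·3·(Σα)² = (3/2)·7.7² = 88.935.
Deadweight loss = W^SO − W^NE = 41.18.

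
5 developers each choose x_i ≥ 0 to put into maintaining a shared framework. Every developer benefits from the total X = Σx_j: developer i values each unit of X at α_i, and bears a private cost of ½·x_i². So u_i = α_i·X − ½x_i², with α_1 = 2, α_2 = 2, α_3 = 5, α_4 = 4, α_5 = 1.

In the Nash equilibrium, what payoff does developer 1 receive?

Developer i's FOC: ∂u_i/∂x_i = α_i − x_i = 0, so x_i* = α_i.
NE contributions = (2, 2, 5, 4, 1); X = 14.
u_1 = α_1·X − ½·(x_1)² = 2·14 − ½·2² = 26.

26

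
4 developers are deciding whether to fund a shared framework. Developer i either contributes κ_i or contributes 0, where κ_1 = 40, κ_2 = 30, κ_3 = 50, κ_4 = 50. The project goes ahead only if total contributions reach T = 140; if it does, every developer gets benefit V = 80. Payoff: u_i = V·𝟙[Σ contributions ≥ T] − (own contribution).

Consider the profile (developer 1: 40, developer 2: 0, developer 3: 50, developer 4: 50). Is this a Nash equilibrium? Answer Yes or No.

Yes

Total = 140 ≥ 140: provided.
Developer 1 (pledges 40, payoff 40): dropping to 0 → total 100, payoff 0. No gain.
Developer 2 (pledges 0, payoff 80): pledging 30 → total 170, payoff 50. No gain.
Developer 3 (pledges 50, payoff 30): dropping to 0 → total 90, payoff 0. No gain.
Developer 4 (pledges 50, payoff 30): dropping to 0 → total 90, payoff 0. No gain.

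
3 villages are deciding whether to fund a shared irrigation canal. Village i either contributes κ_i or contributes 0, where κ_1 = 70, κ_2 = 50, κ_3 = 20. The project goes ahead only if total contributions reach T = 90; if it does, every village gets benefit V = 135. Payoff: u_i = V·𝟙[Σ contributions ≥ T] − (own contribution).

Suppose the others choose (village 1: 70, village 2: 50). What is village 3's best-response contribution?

0

Others' total = 120 ≥ 90; contributing adds cost 20 for no extra benefit.
Best response: 0.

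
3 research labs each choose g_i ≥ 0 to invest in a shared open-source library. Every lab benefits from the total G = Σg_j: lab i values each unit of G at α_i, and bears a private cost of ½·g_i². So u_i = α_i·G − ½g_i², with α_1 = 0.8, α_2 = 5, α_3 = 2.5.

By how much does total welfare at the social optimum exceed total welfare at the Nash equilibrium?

50.39

Lab i's FOC: ∂u_i/∂g_i = α_i − g_i = 0, so g_i* = α_i.
NE contributions = (0.8, 5, 2.5); G = 8.3.
W^NE = (Σα)·G − ½Σα_i² = 8.3² − ½·31.89 = 52.945.
Planner sets g_i = Σα_j = 8.3 for every i, so G^SO = 3·8.3 = 24.9.
W^SO = (Σα)·G^SO − ½·3·(Σα)² = (3/2)·8.3² = 103.335.
Deadweight loss = W^SO − W^NE = 50.39.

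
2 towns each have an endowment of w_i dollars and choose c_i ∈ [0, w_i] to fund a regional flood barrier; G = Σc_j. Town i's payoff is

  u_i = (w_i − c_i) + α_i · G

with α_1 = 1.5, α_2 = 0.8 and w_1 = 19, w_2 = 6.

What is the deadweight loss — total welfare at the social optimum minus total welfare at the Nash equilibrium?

∂u_i/∂c_i = α_i − 1, so town i contributes w_i if α_i > 1, else 0.
α_i > 1 for i ∈ {1}; NE contributions (19, 0), G = 19.
W^NE = Σw_i − G^NE + (Σα_i)·G^NE = 25 + 1.3·19 = 49.7.
Planner: ∂(Σu_j)/∂c_i = Σα_j − 1 = 1.3 > 0, so everyone contributes w_i; G^SO = 25, W^SO = 25 + 1.3·25 = 57.5.
Deadweight loss = 7.8.

7.8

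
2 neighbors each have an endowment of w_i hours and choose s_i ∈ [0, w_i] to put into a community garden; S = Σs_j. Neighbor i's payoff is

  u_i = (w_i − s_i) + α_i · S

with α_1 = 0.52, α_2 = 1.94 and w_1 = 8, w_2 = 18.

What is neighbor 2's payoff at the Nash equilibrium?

∂u_i/∂s_i = α_i − 1, so neighbor i contributes w_i if α_i > 1, else 0.
α_i > 1 for i ∈ {2}; NE contributions (0, 18), S = 18.
u_2 = (18 − 18) + 1.94·18 = 34.92.

34.92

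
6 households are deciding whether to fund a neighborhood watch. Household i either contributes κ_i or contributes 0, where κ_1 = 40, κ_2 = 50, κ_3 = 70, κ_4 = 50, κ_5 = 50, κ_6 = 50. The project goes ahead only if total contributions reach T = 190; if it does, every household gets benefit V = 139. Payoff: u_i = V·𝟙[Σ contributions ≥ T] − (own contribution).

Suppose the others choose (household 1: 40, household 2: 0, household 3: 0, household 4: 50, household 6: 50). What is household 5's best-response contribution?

Others' total = 140. Contributing 50 brings total to 190 ≥ 190: gain V − κ_5 = 89.
Best response: 50.

50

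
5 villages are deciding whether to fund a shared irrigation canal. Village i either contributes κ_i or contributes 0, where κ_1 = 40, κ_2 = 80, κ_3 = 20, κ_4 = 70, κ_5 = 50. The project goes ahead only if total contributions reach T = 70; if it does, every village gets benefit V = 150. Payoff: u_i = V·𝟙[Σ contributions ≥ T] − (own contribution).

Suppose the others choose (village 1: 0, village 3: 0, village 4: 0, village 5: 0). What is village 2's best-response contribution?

Others' total = 0. Contributing 80 brings total to 80 ≥ 70: gain V − κ_2 = 70.
Best response: 80.

80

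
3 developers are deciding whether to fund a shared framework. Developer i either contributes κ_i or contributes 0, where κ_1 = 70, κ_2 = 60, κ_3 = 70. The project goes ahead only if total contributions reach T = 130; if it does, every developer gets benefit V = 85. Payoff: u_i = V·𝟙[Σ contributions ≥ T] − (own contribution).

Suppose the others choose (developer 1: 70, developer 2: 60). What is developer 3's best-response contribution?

Others' total = 130 ≥ 130; contributing adds cost 70 for no extra benefit.
Best response: 0.

0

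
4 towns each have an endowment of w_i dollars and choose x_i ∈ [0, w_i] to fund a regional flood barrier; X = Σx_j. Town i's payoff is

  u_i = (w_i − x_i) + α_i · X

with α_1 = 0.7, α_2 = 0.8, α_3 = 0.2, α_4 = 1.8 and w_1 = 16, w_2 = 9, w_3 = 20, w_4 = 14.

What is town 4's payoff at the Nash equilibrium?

25.2

∂u_i/∂x_i = α_i − 1, so town i contributes w_i if α_i > 1, else 0.
α_i > 1 for i ∈ {4}; NE contributions (0, 0, 0, 14), X = 14.
u_4 = (14 − 14) + 1.8·14 = 25.2.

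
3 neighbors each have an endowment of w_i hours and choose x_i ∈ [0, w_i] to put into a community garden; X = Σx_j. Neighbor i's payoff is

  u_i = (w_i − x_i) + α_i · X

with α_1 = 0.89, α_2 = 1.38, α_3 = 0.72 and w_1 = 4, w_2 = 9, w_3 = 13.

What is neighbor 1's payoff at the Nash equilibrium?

∂u_i/∂x_i = α_i − 1, so neighbor i contributes w_i if α_i > 1, else 0.
α_i > 1 for i ∈ {2}; NE contributions (0, 9, 0), X = 9.
u_1 = (4 − 0) + 0.89·9 = 12.01.

12.01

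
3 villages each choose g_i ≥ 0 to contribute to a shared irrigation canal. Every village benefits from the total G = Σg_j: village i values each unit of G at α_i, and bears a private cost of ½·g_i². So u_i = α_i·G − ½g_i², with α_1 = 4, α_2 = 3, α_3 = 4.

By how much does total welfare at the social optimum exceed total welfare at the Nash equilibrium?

81

Village i's FOC: ∂u_i/∂g_i = α_i − g_i = 0, so g_i* = α_i.
NE contributions = (4, 3, 4); G = 11.
W^NE = (Σα)·G − ½Σα_i² = 11² − ½·41 = 100.5.
Planner sets g_i = Σα_j = 11 for every i, so G^SO = 3·11 = 33.
W^SO = (Σα)·G^SO − ½·3·(Σα)² = (3/2)·11² = 181.5.
Deadweight loss = W^SO − W^NE = 81.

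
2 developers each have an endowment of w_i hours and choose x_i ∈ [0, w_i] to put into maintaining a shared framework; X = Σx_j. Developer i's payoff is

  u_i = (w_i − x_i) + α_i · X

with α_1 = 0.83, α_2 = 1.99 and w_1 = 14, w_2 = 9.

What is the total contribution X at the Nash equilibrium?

9

∂u_i/∂x_i = α_i − 1, so developer i contributes w_i if α_i > 1, else 0.
α_i > 1 for i ∈ {2}; NE contributions (0, 9), X = 9.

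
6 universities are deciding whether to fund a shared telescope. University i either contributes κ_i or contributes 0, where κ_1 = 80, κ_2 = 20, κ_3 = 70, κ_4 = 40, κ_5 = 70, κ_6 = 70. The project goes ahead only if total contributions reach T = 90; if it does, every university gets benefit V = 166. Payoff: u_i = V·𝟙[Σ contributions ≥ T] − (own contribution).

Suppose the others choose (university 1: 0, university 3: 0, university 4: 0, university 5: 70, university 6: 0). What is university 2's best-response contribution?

Others' total = 70. Contributing 20 brings total to 90 ≥ 90: gain V − κ_2 = 146.
Best response: 20.

20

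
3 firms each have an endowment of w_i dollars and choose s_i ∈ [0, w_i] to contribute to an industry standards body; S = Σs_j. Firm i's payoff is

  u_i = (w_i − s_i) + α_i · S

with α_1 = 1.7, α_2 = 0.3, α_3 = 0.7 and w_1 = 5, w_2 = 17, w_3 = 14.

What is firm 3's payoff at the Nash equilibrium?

∂u_i/∂s_i = α_i − 1, so firm i contributes w_i if α_i > 1, else 0.
α_i > 1 for i ∈ {1}; NE contributions (5, 0, 0), S = 5.
u_3 = (14 − 0) + 0.7·5 = 17.5.

17.5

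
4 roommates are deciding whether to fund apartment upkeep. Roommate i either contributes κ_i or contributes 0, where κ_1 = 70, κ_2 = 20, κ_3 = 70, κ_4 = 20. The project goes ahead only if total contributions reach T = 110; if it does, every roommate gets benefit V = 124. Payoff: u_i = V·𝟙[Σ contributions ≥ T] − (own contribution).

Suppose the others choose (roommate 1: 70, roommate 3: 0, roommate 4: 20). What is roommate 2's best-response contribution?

Others' total = 90. Contributing 20 brings total to 110 ≥ 110: gain V − κ_2 = 104.
Best response: 20.

20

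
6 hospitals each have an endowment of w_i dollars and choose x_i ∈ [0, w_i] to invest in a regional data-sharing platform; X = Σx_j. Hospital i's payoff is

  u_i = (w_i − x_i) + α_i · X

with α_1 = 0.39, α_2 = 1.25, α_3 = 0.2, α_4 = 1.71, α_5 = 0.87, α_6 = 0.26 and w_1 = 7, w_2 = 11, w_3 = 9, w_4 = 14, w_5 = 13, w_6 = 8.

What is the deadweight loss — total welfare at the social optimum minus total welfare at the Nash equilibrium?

136.16

∂u_i/∂x_i = α_i − 1, so hospital i contributes w_i if α_i > 1, else 0.
α_i > 1 for i ∈ {2, 4}; NE contributions (0, 11, 0, 14, 0, 0), X = 25.
W^NE = Σw_i − X^NE + (Σα_i)·X^NE = 62 + 3.68·25 = 154.
Planner: ∂(Σu_j)/∂x_i = Σα_j − 1 = 3.68 > 0, so everyone contributes w_i; X^SO = 62, W^SO = 62 + 3.68·62 = 290.16.
Deadweight loss = 136.16.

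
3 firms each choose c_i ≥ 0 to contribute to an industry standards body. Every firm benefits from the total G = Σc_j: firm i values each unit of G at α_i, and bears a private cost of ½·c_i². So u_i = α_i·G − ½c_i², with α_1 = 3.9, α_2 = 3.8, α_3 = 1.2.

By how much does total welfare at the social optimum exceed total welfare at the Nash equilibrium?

55.15

Firm i's FOC: ∂u_i/∂c_i = α_i − c_i = 0, so c_i* = α_i.
NE contributions = (3.9, 3.8, 1.2); G = 8.9.
W^NE = (Σα)·G − ½Σα_i² = 8.9² − ½·31.09 = 63.665.
Planner sets c_i = Σα_j = 8.9 for every i, so G^SO = 3·8.9 = 26.7.
W^SO = (Σα)·G^SO − ½·3·(Σα)² = (3/2)·8.9² = 118.815.
Deadweight loss = W^SO − W^NE = 55.15.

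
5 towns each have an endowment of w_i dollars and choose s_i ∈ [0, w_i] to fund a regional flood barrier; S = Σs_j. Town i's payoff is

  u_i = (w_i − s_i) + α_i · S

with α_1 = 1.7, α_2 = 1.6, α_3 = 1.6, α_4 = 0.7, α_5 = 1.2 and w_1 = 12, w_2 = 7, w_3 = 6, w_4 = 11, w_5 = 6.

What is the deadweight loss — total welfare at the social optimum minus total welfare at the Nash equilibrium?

63.8

∂u_i/∂s_i = α_i − 1, so town i contributes w_i if α_i > 1, else 0.
α_i > 1 for i ∈ {1, 2, 3, 5}; NE contributions (12, 7, 6, 0, 6), S = 31.
W^NE = Σw_i − S^NE + (Σα_i)·S^NE = 42 + 5.8·31 = 221.8.
Planner: ∂(Σu_j)/∂s_i = Σα_j − 1 = 5.8 > 0, so everyone contributes w_i; S^SO = 42, W^SO = 42 + 5.8·42 = 285.6.
Deadweight loss = 63.8.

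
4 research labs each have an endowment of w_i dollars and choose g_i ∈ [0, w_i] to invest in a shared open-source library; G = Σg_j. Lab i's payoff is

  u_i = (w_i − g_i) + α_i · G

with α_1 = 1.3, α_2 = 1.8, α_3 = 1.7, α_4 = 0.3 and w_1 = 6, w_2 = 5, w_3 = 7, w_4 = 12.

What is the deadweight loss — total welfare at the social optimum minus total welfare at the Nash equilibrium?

49.2

∂u_i/∂g_i = α_i − 1, so lab i contributes w_i if α_i > 1, else 0.
α_i > 1 for i ∈ {1, 2, 3}; NE contributions (6, 5, 7, 0), G = 18.
W^NE = Σw_i − G^NE + (Σα_i)·G^NE = 30 + 4.1·18 = 103.8.
Planner: ∂(Σu_j)/∂g_i = Σα_j − 1 = 4.1 > 0, so everyone contributes w_i; G^SO = 30, W^SO = 30 + 4.1·30 = 153.
Deadweight loss = 49.2.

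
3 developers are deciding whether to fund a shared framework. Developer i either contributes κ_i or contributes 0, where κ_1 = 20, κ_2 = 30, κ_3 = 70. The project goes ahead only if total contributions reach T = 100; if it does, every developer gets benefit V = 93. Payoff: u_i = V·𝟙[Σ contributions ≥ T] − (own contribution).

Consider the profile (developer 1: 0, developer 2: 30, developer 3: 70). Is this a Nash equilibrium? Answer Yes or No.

Total = 100 ≥ 100: provided.
Developer 1 (pledges 0, payoff 93): pledging 20 → total 120, payoff 73. No gain.
Developer 2 (pledges 30, payoff 63): dropping to 0 → total 70, payoff 0. No gain.
Developer 3 (pledges 70, payoff 23): dropping to 0 → total 30, payoff 0. No gain.

Yes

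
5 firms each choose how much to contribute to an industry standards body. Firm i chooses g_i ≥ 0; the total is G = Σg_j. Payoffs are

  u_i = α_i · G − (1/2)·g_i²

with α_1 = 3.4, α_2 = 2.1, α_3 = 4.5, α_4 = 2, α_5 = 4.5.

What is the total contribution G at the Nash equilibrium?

Firm i's FOC: ∂u_i/∂g_i = α_i − g_i = 0, so g_i* = α_i.
NE contributions = (3.4, 2.1, 4.5, 2, 4.5); G = 16.5.

16.5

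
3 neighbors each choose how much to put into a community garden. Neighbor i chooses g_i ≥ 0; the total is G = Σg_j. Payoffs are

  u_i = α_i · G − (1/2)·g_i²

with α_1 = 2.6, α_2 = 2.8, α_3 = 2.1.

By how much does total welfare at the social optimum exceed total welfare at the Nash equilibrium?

37.63

Neighbor i's FOC: ∂u_i/∂g_i = α_i − g_i = 0, so g_i* = α_i.
NE contributions = (2.6, 2.8, 2.1); G = 7.5.
W^NE = (Σα)·G − ½Σα_i² = 7.5² − ½·19.01 = 46.745.
Planner sets g_i = Σα_j = 7.5 for every i, so G^SO = 3·7.5 = 22.5.
W^SO = (Σα)·G^SO − ½·3·(Σα)² = (3/2)·7.5² = 84.375.
Deadweight loss = W^SO − W^NE = 37.63.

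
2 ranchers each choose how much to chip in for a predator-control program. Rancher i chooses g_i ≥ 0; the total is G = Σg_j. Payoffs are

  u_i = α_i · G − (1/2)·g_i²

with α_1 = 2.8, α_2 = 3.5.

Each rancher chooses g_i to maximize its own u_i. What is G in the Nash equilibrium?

Rancher i's FOC: ∂u_i/∂g_i = α_i − g_i = 0, so g_i* = α_i.
NE contributions = (2.8, 3.5); G = 6.3.

6.3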